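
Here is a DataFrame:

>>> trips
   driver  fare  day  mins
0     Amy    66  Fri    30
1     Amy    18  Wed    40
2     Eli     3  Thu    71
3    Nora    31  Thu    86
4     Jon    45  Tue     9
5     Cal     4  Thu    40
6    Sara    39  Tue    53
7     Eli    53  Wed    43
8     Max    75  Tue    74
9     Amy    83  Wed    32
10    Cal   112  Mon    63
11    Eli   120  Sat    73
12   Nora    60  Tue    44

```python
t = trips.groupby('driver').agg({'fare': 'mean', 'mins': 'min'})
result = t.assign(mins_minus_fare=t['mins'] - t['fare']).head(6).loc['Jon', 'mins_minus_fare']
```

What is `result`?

group by driver: mean(fare), min(mins):
             fare  mins
driver                 
Amy     55.666667    30
Cal     58.000000    40
Eli     58.666667    43
Jon     45.000000     9
Max     75.000000    74
Nora    45.500000    44
Sara    39.000000    53
add column mins_minus_fare = t['mins'] - t['fare']:
             fare  mins  mins_minus_fare
driver                                  
Amy     55.666667    30       -25.666667
Cal     58.000000    40       -18.000000
Eli     58.666667    43       -15.666667
Jon     45.000000     9       -36.000000
Max     75.000000    74        -1.000000
Nora    45.500000    44        -1.500000
Sara    39.000000    53        14.000000
take first 6 rows:
             fare  mins  mins_minus_fare
driver                                  
Amy     55.666667    30       -25.666667
Cal     58.000000    40       -18.000000
Eli     58.666667    43       -15.666667
Jon     45.000000     9       -36.000000
Max     75.000000    74        -1.000000
Nora    45.500000    44        -1.500000
So loc['Jon', 'mins_minus_fare'] = -36.0.

-36.0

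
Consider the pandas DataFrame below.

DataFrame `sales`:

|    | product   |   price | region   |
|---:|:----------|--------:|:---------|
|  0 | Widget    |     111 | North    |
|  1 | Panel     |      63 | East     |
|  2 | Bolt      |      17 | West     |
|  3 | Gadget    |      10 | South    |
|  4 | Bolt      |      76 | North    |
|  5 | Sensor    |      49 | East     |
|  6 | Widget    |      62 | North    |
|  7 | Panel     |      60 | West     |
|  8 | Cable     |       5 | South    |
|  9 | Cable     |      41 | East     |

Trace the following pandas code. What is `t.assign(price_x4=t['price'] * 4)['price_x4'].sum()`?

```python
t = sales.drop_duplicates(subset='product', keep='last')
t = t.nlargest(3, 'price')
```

792

drop duplicate product (keep=last):
  product  price region
3  Gadget     10  South
4    Bolt     76  North
5  Sensor     49   East
6  Widget     62  North
7   Panel     60   West
9   Cable     41   East
take 3 rows with largest price:
  product  price region
4    Bolt     76  North
6  Widget     62  North
7   Panel     60   West
add column price_x4 = t['price'] * 4:
  product  price region  price_x4
4    Bolt     76  North       304
6  Widget     62  North       248
7   Panel     60   West       240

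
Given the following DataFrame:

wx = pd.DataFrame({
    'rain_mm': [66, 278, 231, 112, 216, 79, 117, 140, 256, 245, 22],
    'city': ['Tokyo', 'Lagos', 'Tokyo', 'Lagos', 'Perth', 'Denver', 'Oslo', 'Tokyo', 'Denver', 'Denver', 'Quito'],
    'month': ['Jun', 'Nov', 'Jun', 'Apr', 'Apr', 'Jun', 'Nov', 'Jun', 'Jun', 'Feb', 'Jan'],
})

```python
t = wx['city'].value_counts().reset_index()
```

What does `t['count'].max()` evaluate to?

3

value_counts of city:
city
Tokyo     3
Denver    3
Lagos     2
Perth     1
Oslo      1
Quito     1
Name: count, dtype: int64
reset_index():
     city  count
0   Tokyo      3
1  Denver      3
2   Lagos      2
3   Perth      1
4    Oslo      1
5   Quito      1
The max of column 'count' is 3.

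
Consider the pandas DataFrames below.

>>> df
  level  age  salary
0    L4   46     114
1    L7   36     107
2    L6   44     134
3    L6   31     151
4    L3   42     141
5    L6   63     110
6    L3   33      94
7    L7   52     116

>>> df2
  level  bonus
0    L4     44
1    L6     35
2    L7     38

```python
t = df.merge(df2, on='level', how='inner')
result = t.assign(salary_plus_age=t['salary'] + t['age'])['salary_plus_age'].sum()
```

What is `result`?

1004

merge on 'level' (how='inner') → 6 rows:
  level  age  salary  bonus
0    L4   46     114     44
1    L7   36     107     38
2    L6   44     134     35
3    L6   31     151     35
4    L6   63     110     35
5    L7   52     116     38
add column salary_plus_age = t['salary'] + t['age']:
  level  age  salary  bonus  salary_plus_age
0    L4   46     114     44              160
1    L7   36     107     38              143
2    L6   44     134     35              178
3    L6   31     151     35              182
4    L6   63     110     35              173
5    L7   52     116     38              168
sum of column 'salary_plus_age' → 1004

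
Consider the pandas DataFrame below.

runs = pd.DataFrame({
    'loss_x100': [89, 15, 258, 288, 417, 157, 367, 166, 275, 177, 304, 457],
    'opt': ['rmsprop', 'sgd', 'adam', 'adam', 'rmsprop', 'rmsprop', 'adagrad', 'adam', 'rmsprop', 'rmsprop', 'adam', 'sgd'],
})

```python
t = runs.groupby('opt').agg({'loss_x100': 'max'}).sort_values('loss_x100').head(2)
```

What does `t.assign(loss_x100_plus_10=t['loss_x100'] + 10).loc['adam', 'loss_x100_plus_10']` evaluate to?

314

group by opt, max of loss_x100:
         loss_x100
opt               
adagrad        367
adam           304
rmsprop        417
sgd            457
sort by loss_x100:
         loss_x100
opt               
adam           304
adagrad        367
rmsprop        417
sgd            457
take first 2 rows:
         loss_x100
opt               
adam           304
adagrad        367
add column loss_x100_plus_10 = t['loss_x100'] + 10:
         loss_x100  loss_x100_plus_10
opt                                  
adam           304                314
adagrad        367                377
The value at row 'adam', column 'loss_x100_plus_10' is 314.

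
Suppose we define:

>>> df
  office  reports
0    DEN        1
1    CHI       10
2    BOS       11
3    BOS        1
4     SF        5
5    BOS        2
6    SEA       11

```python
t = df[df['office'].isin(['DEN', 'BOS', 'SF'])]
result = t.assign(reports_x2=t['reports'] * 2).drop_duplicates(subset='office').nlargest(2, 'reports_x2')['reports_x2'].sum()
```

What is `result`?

filter rows where office in ['DEN', 'BOS', 'SF']:
  office  reports
0    DEN        1
2    BOS       11
3    BOS        1
4     SF        5
5    BOS        2
add column reports_x2 = t['reports'] * 2:
  office  reports  reports_x2
0    DEN        1           2
2    BOS       11          22
3    BOS        1           2
4     SF        5          10
5    BOS        2           4
drop duplicate office (keep=first):
  office  reports  reports_x2
0    DEN        1           2
2    BOS       11          22
4     SF        5          10
take 2 rows with largest reports_x2:
  office  reports  reports_x2
2    BOS       11          22
4     SF        5          10
The sum of column 'reports_x2' is 32.

32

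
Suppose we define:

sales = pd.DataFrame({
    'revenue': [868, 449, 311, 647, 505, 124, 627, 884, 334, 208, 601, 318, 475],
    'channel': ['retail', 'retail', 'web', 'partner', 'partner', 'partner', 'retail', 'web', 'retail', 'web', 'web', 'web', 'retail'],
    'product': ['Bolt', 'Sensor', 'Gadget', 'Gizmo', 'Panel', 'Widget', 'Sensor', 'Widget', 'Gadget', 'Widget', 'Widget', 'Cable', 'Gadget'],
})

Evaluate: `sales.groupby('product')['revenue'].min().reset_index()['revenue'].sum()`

3222

group by product, min of revenue:
product
Bolt      868
Cable     318
Gadget    311
Gizmo     647
Panel     505
Sensor    449
Widget    124
Name: revenue, dtype: int64
reset_index():
  product  revenue
0    Bolt      868
1   Cable      318
2  Gadget      311
3   Gizmo      647
4   Panel      505
5  Sensor      449
6  Widget      124
Hence 3222.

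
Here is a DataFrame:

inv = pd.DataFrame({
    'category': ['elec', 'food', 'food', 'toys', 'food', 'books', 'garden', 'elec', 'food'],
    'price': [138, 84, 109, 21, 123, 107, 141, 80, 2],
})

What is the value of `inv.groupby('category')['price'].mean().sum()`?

457.5

group by category, mean of price:
category
books     107.0
elec      109.0
food       79.5
garden    141.0
toys       21.0
Name: price, dtype: float64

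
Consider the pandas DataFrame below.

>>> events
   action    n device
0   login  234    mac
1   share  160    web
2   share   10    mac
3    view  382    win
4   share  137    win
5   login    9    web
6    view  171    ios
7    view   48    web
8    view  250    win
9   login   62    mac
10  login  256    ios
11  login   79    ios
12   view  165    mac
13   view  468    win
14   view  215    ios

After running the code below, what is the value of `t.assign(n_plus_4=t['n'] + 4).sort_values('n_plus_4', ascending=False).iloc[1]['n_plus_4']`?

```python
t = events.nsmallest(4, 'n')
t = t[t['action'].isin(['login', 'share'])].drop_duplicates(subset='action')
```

13

take 4 rows with smallest n:
  action   n device
5  login   9    web
2  share  10    mac
7   view  48    web
9  login  62    mac
filter rows where action in ['login', 'share']:
  action   n device
5  login   9    web
2  share  10    mac
9  login  62    mac
drop duplicate action (keep=first):
  action   n device
5  login   9    web
2  share  10    mac
add column n_plus_4 = t['n'] + 4:
  action   n device  n_plus_4
5  login   9    web        13
2  share  10    mac        14
sort by n_plus_4 descending:
  action   n device  n_plus_4
2  share  10    mac        14
5  login   9    web        13
Finally, value at position 1, column 'n_plus_4' = 13.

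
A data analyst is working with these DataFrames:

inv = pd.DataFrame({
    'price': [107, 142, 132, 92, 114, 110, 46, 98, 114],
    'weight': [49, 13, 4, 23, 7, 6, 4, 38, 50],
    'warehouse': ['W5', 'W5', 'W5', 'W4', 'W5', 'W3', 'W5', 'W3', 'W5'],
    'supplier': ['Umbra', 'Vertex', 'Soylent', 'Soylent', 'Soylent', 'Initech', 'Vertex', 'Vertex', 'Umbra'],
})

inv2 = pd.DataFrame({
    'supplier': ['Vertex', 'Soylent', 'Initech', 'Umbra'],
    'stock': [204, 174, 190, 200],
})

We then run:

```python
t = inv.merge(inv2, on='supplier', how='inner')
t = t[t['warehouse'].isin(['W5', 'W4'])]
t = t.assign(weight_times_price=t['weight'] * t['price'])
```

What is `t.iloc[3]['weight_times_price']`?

merge on 'supplier' (how='inner') → 9 rows:
   price  weight warehouse supplier  stock
0    107      49        W5    Umbra    200
1    142      13        W5   Vertex    204
2    132       4        W5  Soylent    174
3     92      23        W4  Soylent    174
4    114       7        W5  Soylent    174
5    110       6        W3  Initech    190
6     46       4        W5   Vertex    204
7     98      38        W3   Vertex    204
8    114      50        W5    Umbra    200
filter rows where warehouse in ['W5', 'W4']:
   price  weight warehouse supplier  stock
0    107      49        W5    Umbra    200
1    142      13        W5   Vertex    204
2    132       4        W5  Soylent    174
3     92      23        W4  Soylent    174
4    114       7        W5  Soylent    174
6     46       4        W5   Vertex    204
8    114      50        W5    Umbra    200
add column weight_times_price = t['weight'] * t['price']:
   price  weight warehouse supplier  stock  weight_times_price
0    107      49        W5    Umbra    200                5243
1    142      13        W5   Vertex    204                1846
2    132       4        W5  Soylent    174                 528
3     92      23        W4  Soylent    174                2116
4    114       7        W5  Soylent    174                 798
6     46       4        W5   Vertex    204                 184
8    114      50        W5    Umbra    200                5700
Reading off the value at position 3, column 'weight_times_price', we get 2116.

2116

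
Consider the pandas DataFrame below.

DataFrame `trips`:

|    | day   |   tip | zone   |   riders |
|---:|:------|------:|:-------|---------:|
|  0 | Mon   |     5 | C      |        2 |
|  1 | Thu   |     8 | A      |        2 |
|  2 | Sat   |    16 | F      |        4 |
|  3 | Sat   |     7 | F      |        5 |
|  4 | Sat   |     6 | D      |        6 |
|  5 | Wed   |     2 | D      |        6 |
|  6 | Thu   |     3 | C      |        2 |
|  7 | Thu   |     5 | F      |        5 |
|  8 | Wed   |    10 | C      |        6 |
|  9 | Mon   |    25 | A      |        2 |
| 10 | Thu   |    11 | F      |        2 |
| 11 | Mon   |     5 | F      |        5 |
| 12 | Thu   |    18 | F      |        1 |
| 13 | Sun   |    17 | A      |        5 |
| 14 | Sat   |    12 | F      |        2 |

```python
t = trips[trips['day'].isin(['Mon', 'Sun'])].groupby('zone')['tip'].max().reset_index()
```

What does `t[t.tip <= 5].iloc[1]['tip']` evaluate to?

5

filter rows where day in ['Mon', 'Sun']:
    day  tip zone  riders
0   Mon    5    C       2
9   Mon   25    A       2
11  Mon    5    F       5
13  Sun   17    A       5
group by zone, max of tip:
zone
A    25
C     5
F     5
Name: tip, dtype: int64
reset_index():
  zone  tip
0    A   25
1    C    5
2    F    5
filter rows where tip <= 5:
  zone  tip
1    C    5
2    F    5
Then the value at position 1, column 'tip': 5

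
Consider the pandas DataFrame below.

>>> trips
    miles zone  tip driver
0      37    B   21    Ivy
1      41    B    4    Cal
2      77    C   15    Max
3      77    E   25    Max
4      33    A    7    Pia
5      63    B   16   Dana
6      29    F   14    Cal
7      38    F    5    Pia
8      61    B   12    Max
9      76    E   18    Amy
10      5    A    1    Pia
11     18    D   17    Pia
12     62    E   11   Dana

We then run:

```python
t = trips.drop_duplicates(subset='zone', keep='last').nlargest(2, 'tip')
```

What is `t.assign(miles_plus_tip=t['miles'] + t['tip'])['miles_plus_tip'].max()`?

drop duplicate zone (keep=last):
    miles zone  tip driver
2      77    C   15    Max
7      38    F    5    Pia
8      61    B   12    Max
10      5    A    1    Pia
11     18    D   17    Pia
12     62    E   11   Dana
take 2 rows with largest tip:
    miles zone  tip driver
11     18    D   17    Pia
2      77    C   15    Max
add column miles_plus_tip = t['miles'] + t['tip']:
    miles zone  tip driver  miles_plus_tip
11     18    D   17    Pia              35
2      77    C   15    Max              92
max of column 'miles_plus_tip' → 92

92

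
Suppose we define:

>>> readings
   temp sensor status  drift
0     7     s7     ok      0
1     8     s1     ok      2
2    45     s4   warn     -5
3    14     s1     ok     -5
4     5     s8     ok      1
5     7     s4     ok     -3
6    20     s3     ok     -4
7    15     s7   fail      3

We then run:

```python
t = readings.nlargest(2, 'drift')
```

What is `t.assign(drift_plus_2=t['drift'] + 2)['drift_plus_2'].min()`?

take 2 rows with largest drift:
   temp sensor status  drift
7    15     s7   fail      3
1     8     s1     ok      2
add column drift_plus_2 = t['drift'] + 2:
   temp sensor status  drift  drift_plus_2
7    15     s7   fail      3             5
1     8     s1     ok      2             4
Finally, min of column 'drift_plus_2' = 4.

4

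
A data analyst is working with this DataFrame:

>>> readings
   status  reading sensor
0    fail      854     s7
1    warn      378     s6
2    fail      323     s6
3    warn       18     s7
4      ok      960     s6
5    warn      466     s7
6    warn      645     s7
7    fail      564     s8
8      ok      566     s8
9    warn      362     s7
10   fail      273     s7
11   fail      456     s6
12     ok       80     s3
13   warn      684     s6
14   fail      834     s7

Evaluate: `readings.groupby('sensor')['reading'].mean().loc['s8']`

565.0

group by sensor, mean of reading:
sensor
s3     80.000000
s6    560.200000
s7    493.142857
s8    565.000000
Name: reading, dtype: float64
So loc['s8'] = 565.0.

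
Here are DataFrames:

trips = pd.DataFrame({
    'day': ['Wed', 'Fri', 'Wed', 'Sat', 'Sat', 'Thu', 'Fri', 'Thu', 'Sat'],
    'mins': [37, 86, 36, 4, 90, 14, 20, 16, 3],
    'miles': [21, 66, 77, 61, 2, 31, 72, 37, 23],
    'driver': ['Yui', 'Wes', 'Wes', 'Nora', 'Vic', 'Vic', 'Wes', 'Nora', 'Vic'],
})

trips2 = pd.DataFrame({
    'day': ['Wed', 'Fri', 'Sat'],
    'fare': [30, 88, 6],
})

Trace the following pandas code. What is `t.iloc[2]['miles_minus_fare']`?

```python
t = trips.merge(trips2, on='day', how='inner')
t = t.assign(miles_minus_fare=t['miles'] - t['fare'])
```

47

merge on 'day' (how='inner') → 7 rows:
   day  mins  miles driver  fare
0  Wed    37     21    Yui    30
1  Fri    86     66    Wes    88
2  Wed    36     77    Wes    30
3  Sat     4     61   Nora     6
4  Sat    90      2    Vic     6
5  Fri    20     72    Wes    88
6  Sat     3     23    Vic     6
add column miles_minus_fare = t['miles'] - t['fare']:
   day  mins  miles driver  fare  miles_minus_fare
0  Wed    37     21    Yui    30                -9
1  Fri    86     66    Wes    88               -22
2  Wed    36     77    Wes    30                47
3  Sat     4     61   Nora     6                55
4  Sat    90      2    Vic     6                -4
5  Fri    20     72    Wes    88               -16
6  Sat     3     23    Vic     6                17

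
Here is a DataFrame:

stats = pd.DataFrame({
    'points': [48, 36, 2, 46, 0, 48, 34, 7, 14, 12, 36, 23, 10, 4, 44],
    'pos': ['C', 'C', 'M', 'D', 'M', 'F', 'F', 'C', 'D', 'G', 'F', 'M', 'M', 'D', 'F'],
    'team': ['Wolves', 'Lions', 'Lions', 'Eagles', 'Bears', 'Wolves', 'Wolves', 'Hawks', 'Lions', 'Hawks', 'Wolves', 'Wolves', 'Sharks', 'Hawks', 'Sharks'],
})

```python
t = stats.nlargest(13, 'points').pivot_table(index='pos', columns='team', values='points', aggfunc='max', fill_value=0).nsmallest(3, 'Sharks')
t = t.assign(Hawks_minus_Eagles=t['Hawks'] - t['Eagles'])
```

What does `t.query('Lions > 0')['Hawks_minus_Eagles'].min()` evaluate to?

take 13 rows with largest points:
    points pos    team
0       48   C  Wolves
5       48   F  Wolves
3       46   D  Eagles
14      44   F  Sharks
1       36   C   Lions
10      36   F  Wolves
6       34   F  Wolves
11      23   M  Wolves
8       14   D   Lions
9       12   G   Hawks
12      10   M  Sharks
7        7   C   Hawks
13       4   D   Hawks
pivot: rows=pos, cols=team, max(points):
team  Eagles  Hawks  Lions  Sharks  Wolves
pos                                       
C          0      7     36       0      48
D         46      4     14       0       0
F          0      0      0      44      48
G          0     12      0       0       0
M          0      0      0      10      23
take 3 rows with smallest Sharks:
team  Eagles  Hawks  Lions  Sharks  Wolves
pos                                       
C          0      7     36       0      48
D         46      4     14       0       0
G          0     12      0       0       0
add column Hawks_minus_Eagles = t['Hawks'] - t['Eagles']:
team  Eagles  Hawks  Lions  Sharks  Wolves  Hawks_minus_Eagles
pos                                                           
C          0      7     36       0      48                   7
D         46      4     14       0       0                 -42
G          0     12      0       0       0                  12
filter rows where Lions > 0:
team  Eagles  Hawks  Lions  Sharks  Wolves  Hawks_minus_Eagles
pos                                                           
C          0      7     36       0      48                   7
D         46      4     14       0       0                 -42
So min() = -42.

-42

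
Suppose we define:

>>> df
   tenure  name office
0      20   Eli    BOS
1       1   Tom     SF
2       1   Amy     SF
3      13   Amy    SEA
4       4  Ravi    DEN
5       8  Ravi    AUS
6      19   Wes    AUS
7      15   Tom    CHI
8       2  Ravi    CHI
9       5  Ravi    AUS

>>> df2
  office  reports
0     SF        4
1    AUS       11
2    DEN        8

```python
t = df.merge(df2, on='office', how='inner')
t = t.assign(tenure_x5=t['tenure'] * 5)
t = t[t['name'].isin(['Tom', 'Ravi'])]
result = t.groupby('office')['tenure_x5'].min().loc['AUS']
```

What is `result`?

merge on 'office' (how='inner') → 6 rows:
   tenure  name office  reports
0       1   Tom     SF        4
1       1   Amy     SF        4
2       4  Ravi    DEN        8
3       8  Ravi    AUS       11
4      19   Wes    AUS       11
5       5  Ravi    AUS       11
add column tenure_x5 = t['tenure'] * 5:
   tenure  name office  reports  tenure_x5
0       1   Tom     SF        4          5
1       1   Amy     SF        4          5
2       4  Ravi    DEN        8         20
3       8  Ravi    AUS       11         40
4      19   Wes    AUS       11         95
5       5  Ravi    AUS       11         25
filter rows where name in ['Tom', 'Ravi']:
   tenure  name office  reports  tenure_x5
0       1   Tom     SF        4          5
2       4  Ravi    DEN        8         20
3       8  Ravi    AUS       11         40
5       5  Ravi    AUS       11         25
group by office, min of tenure_x5:
office
AUS    25
DEN    20
SF      5
Name: tenure_x5, dtype: int64
Hence 25.

25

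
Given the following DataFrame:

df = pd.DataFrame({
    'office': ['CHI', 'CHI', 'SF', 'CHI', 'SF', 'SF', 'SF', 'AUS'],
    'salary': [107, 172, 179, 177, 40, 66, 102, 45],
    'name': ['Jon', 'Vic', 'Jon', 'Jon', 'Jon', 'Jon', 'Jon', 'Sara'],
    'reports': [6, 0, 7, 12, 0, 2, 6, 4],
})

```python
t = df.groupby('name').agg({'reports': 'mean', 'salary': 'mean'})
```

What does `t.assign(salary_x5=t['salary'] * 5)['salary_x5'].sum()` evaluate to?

1644.16666667

group by name: mean(reports), mean(salary):
      reports      salary
name                     
Jon       5.5  111.833333
Sara      4.0   45.000000
Vic       0.0  172.000000
add column salary_x5 = t['salary'] * 5:
      reports      salary   salary_x5
name                                 
Jon       5.5  111.833333  559.166667
Sara      4.0   45.000000  225.000000
Vic       0.0  172.000000  860.000000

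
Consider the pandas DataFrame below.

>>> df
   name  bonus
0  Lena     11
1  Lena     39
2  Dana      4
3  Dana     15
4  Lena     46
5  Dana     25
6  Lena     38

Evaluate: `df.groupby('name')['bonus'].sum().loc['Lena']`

134

group by name, sum of bonus:
name
Dana     44
Lena    134
Name: bonus, dtype: int64
The value at index 'Lena' is 134.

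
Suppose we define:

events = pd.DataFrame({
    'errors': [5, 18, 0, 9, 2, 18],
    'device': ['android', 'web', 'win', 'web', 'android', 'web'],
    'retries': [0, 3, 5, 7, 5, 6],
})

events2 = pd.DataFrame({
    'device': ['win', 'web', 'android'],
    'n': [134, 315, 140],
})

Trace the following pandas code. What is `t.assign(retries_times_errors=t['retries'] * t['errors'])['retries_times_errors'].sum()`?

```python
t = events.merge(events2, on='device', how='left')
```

235

merge on 'device' (how='left') → 6 rows:
   errors   device  retries    n
0       5  android        0  140
1      18      web        3  315
2       0      win        5  134
3       9      web        7  315
4       2  android        5  140
5      18      web        6  315
add column retries_times_errors = t['retries'] * t['errors']:
   errors   device  retries    n  retries_times_errors
0       5  android        0  140                     0
1      18      web        3  315                    54
2       0      win        5  134                     0
3       9      web        7  315                    63
4       2  android        5  140                    10
5      18      web        6  315                   108
sum of column 'retries_times_errors' → 235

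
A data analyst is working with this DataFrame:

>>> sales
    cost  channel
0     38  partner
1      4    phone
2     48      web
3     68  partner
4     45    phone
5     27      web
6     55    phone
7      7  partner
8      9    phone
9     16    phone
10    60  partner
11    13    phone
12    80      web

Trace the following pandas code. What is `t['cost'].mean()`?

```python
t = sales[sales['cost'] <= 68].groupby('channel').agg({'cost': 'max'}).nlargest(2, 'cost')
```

filter rows where cost <= 68:
    cost  channel
0     38  partner
1      4    phone
2     48      web
3     68  partner
4     45    phone
5     27      web
6     55    phone
7      7  partner
8      9    phone
9     16    phone
10    60  partner
11    13    phone
group by channel, max of cost:
         cost
channel      
partner    68
phone      55
web        48
take 2 rows with largest cost:
         cost
channel      
partner    68
phone      55
Finally, mean of column 'cost' = 61.5.

61.5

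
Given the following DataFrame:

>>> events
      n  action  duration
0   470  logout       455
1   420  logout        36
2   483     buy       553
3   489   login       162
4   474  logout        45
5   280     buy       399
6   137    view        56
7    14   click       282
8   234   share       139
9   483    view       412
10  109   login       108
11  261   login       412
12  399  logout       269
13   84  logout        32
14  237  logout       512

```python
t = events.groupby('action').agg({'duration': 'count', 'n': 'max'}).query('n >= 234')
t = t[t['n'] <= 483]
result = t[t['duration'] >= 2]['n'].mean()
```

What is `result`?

480.0

group by action: count(duration), max(n):
        duration    n
action               
buy            2  483
click          1   14
login          3  489
logout         6  474
share          1  234
view           2  483
filter rows where n >= 234:
        duration    n
action               
buy            2  483
login          3  489
logout         6  474
share          1  234
view           2  483
filter rows where n <= 483:
        duration    n
action               
buy            2  483
logout         6  474
share          1  234
view           2  483
filter rows where duration >= 2:
        duration    n
action               
buy            2  483
logout         6  474
view           2  483
So mean() = 480.0.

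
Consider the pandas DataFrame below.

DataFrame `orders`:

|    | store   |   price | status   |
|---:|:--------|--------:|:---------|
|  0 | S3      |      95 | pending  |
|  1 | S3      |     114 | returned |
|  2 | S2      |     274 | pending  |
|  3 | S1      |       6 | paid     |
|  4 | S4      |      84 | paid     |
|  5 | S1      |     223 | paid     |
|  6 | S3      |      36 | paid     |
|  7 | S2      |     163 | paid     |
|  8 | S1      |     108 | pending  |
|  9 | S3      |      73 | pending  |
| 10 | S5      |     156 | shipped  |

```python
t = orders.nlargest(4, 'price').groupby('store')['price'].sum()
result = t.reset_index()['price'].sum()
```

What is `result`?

take 4 rows with largest price:
   store  price   status
2     S2    274  pending
5     S1    223     paid
7     S2    163     paid
10    S5    156  shipped
group by store, sum of price:
store
S1    223
S2    437
S5    156
Name: price, dtype: int64
reset_index():
  store  price
0    S1    223
1    S2    437
2    S5    156
So sum() = 816.

816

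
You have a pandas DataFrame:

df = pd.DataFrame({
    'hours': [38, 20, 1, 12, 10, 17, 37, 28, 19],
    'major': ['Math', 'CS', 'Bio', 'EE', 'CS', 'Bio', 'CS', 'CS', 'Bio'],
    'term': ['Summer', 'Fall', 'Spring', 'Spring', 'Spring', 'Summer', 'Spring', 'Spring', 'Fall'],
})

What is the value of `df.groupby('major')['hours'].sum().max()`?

95

group by major, sum of hours:
major
Bio     37
CS      95
EE      12
Math    38
Name: hours, dtype: int64
Hence 95.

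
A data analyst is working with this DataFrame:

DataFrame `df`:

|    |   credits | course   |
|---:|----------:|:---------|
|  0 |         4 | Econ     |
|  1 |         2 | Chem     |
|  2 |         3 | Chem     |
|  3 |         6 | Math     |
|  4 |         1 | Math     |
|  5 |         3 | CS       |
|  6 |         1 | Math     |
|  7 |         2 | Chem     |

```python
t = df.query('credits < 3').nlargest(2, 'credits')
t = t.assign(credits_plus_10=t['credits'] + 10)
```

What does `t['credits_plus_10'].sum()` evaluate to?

filter rows where credits < 3:
   credits course
1        2   Chem
4        1   Math
6        1   Math
7        2   Chem
take 2 rows with largest credits:
   credits course
1        2   Chem
7        2   Chem
add column credits_plus_10 = t['credits'] + 10:
   credits course  credits_plus_10
1        2   Chem               12
7        2   Chem               12

24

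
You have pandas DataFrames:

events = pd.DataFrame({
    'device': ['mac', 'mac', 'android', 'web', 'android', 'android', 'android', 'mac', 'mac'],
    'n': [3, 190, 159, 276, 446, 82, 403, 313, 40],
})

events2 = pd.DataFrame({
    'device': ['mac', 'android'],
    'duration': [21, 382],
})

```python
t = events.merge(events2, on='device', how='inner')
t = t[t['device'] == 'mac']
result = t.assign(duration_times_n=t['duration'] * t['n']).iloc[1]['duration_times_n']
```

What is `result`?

merge on 'device' (how='inner') → 8 rows:
    device    n  duration
0      mac    3        21
1      mac  190        21
2  android  159       382
3  android  446       382
4  android   82       382
5  android  403       382
6      mac  313        21
7      mac   40        21
filter rows where device == 'mac':
  device    n  duration
0    mac    3        21
1    mac  190        21
6    mac  313        21
7    mac   40        21
add column duration_times_n = t['duration'] * t['n']:
  device    n  duration  duration_times_n
0    mac    3        21                63
1    mac  190        21              3990
6    mac  313        21              6573
7    mac   40        21               840
Finally, value at position 1, column 'duration_times_n' = 3990.

3990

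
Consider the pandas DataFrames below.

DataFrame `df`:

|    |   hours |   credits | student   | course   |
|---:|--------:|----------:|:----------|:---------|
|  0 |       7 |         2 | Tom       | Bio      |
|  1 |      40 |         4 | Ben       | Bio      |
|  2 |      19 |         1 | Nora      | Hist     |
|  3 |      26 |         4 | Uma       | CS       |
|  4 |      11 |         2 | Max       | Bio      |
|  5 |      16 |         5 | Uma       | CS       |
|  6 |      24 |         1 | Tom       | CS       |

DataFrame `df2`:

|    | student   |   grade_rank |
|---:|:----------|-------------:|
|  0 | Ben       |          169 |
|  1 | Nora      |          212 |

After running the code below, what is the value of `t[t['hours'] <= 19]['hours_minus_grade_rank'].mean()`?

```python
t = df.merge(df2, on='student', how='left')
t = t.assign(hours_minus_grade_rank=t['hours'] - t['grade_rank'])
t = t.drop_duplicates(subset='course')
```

-193.0

merge on 'student' (how='left') → 7 rows:
   hours  credits student course  grade_rank
0      7        2     Tom    Bio         NaN
1     40        4     Ben    Bio       169.0
2     19        1    Nora   Hist       212.0
3     26        4     Uma     CS         NaN
4     11        2     Max    Bio         NaN
5     16        5     Uma     CS         NaN
6     24        1     Tom     CS         NaN
add column hours_minus_grade_rank = t['hours'] - t['grade_rank']:
   hours  credits student course  grade_rank  hours_minus_grade_rank
0      7        2     Tom    Bio         NaN                     NaN
1     40        4     Ben    Bio       169.0                  -129.0
2     19        1    Nora   Hist       212.0                  -193.0
3     26        4     Uma     CS         NaN                     NaN
4     11        2     Max    Bio         NaN                     NaN
5     16        5     Uma     CS         NaN                     NaN
6     24        1     Tom     CS         NaN                     NaN
drop duplicate course (keep=first):
   hours  credits student course  grade_rank  hours_minus_grade_rank
0      7        2     Tom    Bio         NaN                     NaN
2     19        1    Nora   Hist       212.0                  -193.0
3     26        4     Uma     CS         NaN                     NaN
filter rows where hours <= 19:
   hours  credits student course  grade_rank  hours_minus_grade_rank
0      7        2     Tom    Bio         NaN                     NaN
2     19        1    Nora   Hist       212.0                  -193.0
mean of column 'hours_minus_grade_rank' → -193.0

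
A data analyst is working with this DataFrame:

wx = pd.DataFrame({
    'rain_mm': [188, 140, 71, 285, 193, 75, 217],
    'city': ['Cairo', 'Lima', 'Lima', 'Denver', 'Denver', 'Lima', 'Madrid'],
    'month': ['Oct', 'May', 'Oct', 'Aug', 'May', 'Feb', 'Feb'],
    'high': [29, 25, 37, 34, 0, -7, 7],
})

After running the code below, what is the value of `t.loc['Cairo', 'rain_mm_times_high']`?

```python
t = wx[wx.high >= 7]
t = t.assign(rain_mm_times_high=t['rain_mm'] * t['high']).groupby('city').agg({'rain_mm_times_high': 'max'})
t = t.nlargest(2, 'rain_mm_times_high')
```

5452

filter rows where high >= 7:
   rain_mm    city month  high
0      188   Cairo   Oct    29
1      140    Lima   May    25
2       71    Lima   Oct    37
3      285  Denver   Aug    34
6      217  Madrid   Feb     7
add column rain_mm_times_high = t['rain_mm'] * t['high']:
   rain_mm    city month  high  rain_mm_times_high
0      188   Cairo   Oct    29                5452
1      140    Lima   May    25                3500
2       71    Lima   Oct    37                2627
3      285  Denver   Aug    34                9690
6      217  Madrid   Feb     7                1519
group by city, max of rain_mm_times_high:
        rain_mm_times_high
city                      
Cairo                 5452
Denver                9690
Lima                  3500
Madrid                1519
take 2 rows with largest rain_mm_times_high:
        rain_mm_times_high
city                      
Denver                9690
Cairo                 5452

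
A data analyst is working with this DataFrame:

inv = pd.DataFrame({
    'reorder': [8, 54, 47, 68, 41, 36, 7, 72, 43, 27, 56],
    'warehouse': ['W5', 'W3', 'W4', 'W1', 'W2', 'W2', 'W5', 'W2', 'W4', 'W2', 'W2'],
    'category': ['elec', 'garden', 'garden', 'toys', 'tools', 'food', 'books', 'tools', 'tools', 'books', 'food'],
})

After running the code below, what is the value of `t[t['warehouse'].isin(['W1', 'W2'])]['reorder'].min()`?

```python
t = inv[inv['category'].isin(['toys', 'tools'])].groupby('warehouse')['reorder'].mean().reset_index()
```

56.5

filter rows where category in ['toys', 'tools']:
   reorder warehouse category
3       68        W1     toys
4       41        W2    tools
7       72        W2    tools
8       43        W4    tools
group by warehouse, mean of reorder:
warehouse
W1    68.0
W2    56.5
W4    43.0
Name: reorder, dtype: float64
reset_index():
  warehouse  reorder
0        W1     68.0
1        W2     56.5
2        W4     43.0
filter rows where warehouse in ['W1', 'W2']:
  warehouse  reorder
0        W1     68.0
1        W2     56.5
The min of column 'reorder' is 56.5.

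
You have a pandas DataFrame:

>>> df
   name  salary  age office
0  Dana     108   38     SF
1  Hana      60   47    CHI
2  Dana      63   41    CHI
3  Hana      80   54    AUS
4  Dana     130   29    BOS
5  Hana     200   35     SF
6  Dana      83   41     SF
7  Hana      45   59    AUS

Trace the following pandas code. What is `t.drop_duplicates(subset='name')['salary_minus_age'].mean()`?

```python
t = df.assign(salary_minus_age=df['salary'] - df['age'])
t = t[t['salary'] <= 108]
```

41.5

add column salary_minus_age = df['salary'] - df['age']:
   name  salary  age office  salary_minus_age
0  Dana     108   38     SF                70
1  Hana      60   47    CHI                13
2  Dana      63   41    CHI                22
3  Hana      80   54    AUS                26
4  Dana     130   29    BOS               101
5  Hana     200   35     SF               165
6  Dana      83   41     SF                42
7  Hana      45   59    AUS               -14
filter rows where salary <= 108:
   name  salary  age office  salary_minus_age
0  Dana     108   38     SF                70
1  Hana      60   47    CHI                13
2  Dana      63   41    CHI                22
3  Hana      80   54    AUS                26
6  Dana      83   41     SF                42
7  Hana      45   59    AUS               -14
drop duplicate name (keep=first):
   name  salary  age office  salary_minus_age
0  Dana     108   38     SF                70
1  Hana      60   47    CHI                13
Reading off the mean of column 'salary_minus_age', we get 41.5.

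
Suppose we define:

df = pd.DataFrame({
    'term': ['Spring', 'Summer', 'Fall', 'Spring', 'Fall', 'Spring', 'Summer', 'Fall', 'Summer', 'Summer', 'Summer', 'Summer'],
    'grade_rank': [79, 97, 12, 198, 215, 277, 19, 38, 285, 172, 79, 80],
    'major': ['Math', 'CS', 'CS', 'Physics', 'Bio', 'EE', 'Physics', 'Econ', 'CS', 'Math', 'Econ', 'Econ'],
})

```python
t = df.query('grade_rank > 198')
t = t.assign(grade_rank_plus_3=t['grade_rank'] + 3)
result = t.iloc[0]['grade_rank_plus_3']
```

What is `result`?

218

filter rows where grade_rank > 198:
     term  grade_rank major
4    Fall         215   Bio
5  Spring         277    EE
8  Summer         285    CS
add column grade_rank_plus_3 = t['grade_rank'] + 3:
     term  grade_rank major  grade_rank_plus_3
4    Fall         215   Bio                218
5  Spring         277    EE                280
8  Summer         285    CS                288
Taking the value at position 0, column 'grade_rank_plus_3' gives 218.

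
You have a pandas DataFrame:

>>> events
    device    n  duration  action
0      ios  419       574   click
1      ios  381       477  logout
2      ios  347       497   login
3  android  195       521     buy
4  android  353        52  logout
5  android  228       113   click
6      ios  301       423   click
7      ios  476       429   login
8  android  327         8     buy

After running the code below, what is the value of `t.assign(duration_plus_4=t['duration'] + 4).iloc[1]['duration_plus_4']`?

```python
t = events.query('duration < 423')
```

117

filter rows where duration < 423:
    device    n  duration  action
4  android  353        52  logout
5  android  228       113   click
8  android  327         8     buy
add column duration_plus_4 = t['duration'] + 4:
    device    n  duration  action  duration_plus_4
4  android  353        52  logout               56
5  android  228       113   click              117
8  android  327         8     buy               12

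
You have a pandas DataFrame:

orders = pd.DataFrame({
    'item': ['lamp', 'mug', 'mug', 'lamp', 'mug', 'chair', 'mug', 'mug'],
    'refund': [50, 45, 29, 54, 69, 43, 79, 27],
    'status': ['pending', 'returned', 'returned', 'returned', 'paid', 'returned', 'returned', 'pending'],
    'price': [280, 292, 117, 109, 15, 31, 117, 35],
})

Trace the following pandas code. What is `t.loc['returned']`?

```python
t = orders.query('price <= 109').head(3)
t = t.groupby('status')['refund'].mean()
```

48.5

filter rows where price <= 109:
    item  refund    status  price
3   lamp      54  returned    109
4    mug      69      paid     15
5  chair      43  returned     31
7    mug      27   pending     35
take first 3 rows:
    item  refund    status  price
3   lamp      54  returned    109
4    mug      69      paid     15
5  chair      43  returned     31
group by status, mean of refund:
status
paid        69.0
returned    48.5
Name: refund, dtype: float64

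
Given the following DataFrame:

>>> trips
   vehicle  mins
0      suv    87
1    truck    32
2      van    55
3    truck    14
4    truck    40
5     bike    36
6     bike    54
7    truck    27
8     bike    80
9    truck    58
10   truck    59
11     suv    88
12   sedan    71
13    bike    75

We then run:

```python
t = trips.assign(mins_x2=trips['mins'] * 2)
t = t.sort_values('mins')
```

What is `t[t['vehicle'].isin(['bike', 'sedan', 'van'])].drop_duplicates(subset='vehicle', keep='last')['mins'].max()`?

add column mins_x2 = trips['mins'] * 2:
   vehicle  mins  mins_x2
0      suv    87      174
1    truck    32       64
2      van    55      110
3    truck    14       28
4    truck    40       80
5     bike    36       72
6     bike    54      108
7    truck    27       54
8     bike    80      160
9    truck    58      116
10   truck    59      118
11     suv    88      176
12   sedan    71      142
13    bike    75      150
sort by mins:
   vehicle  mins  mins_x2
3    truck    14       28
7    truck    27       54
1    truck    32       64
5     bike    36       72
4    truck    40       80
6     bike    54      108
2      van    55      110
9    truck    58      116
10   truck    59      118
12   sedan    71      142
13    bike    75      150
8     bike    80      160
0      suv    87      174
11     suv    88      176
filter rows where vehicle in ['bike', 'sedan', 'van']:
   vehicle  mins  mins_x2
5     bike    36       72
6     bike    54      108
2      van    55      110
12   sedan    71      142
13    bike    75      150
8     bike    80      160
drop duplicate vehicle (keep=last):
   vehicle  mins  mins_x2
2      van    55      110
12   sedan    71      142
8     bike    80      160
The max of column 'mins' is 80.

80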